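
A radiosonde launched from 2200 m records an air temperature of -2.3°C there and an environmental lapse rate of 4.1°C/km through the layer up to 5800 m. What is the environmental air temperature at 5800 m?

-17.06°C

2200–5800 m, environmental: Δz = 3.6 km ⇒ ΔT = -14.76°C; T = -17.06°C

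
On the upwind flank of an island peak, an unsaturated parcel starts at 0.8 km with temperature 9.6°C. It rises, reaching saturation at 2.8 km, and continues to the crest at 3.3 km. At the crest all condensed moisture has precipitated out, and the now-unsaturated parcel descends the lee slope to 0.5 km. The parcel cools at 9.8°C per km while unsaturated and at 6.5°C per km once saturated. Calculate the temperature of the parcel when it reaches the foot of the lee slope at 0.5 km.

14.19°C

From 800 m to 2800 m (dry): cools by 9.8 × 2 = 19.6°C, giving -10°C.
From 2800 m to 3300 m (saturated): cools by 6.5 × 0.5 = 3.25°C, giving -13.25°C.
From 3300 m to 500 m (dry descent): warms by 9.8 × 2.8 = 27.44°C, giving 14.19°C.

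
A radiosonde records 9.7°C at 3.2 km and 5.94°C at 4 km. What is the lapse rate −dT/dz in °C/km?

Γ = −ΔT/Δz = (9.7 − 5.94) / (4000 − 3200) m
  = 3.76°C / 0.8 km = 4.7°C/km

4.7°C/km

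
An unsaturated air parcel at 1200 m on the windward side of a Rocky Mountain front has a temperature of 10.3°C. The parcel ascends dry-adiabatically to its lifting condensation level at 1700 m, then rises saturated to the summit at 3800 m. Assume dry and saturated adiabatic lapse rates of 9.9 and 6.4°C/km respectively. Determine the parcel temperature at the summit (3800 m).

-8.09°C

1200 → 1700 m (dry, 9.9°C/km): ΔT = -9.9 × 0.5 = -4.95°C → T = 5.35°C
1700 → 3800 m (saturated, 6.4°C/km): ΔT = -6.4 × 2.1 = -13.44°C → T = -8.09°C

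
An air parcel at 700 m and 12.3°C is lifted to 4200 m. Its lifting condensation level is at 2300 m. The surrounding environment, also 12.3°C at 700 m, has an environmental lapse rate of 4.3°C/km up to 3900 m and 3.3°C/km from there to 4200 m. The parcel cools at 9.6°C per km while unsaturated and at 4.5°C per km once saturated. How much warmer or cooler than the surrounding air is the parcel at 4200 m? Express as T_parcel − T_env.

Parcel:
  From 700 m to 2300 m (dry): cools by 9.6 × 1.6 = 15.36°C, giving -3.06°C.
  From 2300 m to 4200 m (saturated): cools by 4.5 × 1.9 = 8.55°C, giving -11.61°C.
Environment:
  From 700 m to 3900 m (environment, lower layer): cools by 4.3 × 3.2 = 13.76°C, giving -1.46°C.
  From 3900 m to 4200 m (environment, upper layer): cools by 3.3 × 0.3 = 0.99°C, giving -2.45°C.
T_parcel − T_env = -11.61 − (-2.45) = -9.16°C

-9.16°C (parcel cooler than environment)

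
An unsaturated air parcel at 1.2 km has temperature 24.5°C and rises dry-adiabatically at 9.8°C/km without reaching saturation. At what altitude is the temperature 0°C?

3.7 km

Height above start = (24.5 − 0) / 9.8 = 2.5 km
Altitude = 1200 m + 2500 m = 3700 m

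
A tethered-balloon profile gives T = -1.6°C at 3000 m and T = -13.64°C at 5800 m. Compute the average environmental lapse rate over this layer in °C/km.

4.3°C/km

Γ = −ΔT/Δz = (-1.6 − (-13.64)) / (5800 − 3000) m
  = 12.04°C / 2.8 km = 4.3°C/km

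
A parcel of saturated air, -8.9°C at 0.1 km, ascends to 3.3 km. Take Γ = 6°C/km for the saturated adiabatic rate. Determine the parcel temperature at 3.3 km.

100 → 3300 m (saturated adiabatic, 6°C/km): ΔT = -6 × 3.2 = -19.2°C → T = -28.1°C

-28.1°C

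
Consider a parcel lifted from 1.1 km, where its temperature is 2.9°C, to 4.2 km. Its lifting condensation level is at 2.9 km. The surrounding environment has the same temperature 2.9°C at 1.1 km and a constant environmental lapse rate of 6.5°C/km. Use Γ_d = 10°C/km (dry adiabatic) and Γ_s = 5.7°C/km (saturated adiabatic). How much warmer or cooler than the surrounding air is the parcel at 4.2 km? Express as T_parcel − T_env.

-5.26°C (parcel cooler than environment)

Parcel:
  From 1100 m to 2900 m (dry): cools by 10 × 1.8 = 18°C, giving -15.1°C.
  From 2900 m to 4200 m (saturated): cools by 5.7 × 1.3 = 7.41°C, giving -22.51°C.
Environment:
  From 1100 m to 4200 m (environment): cools by 6.5 × 3.1 = 20.15°C, giving -17.25°C.
T_parcel − T_env = -22.51 − (-17.25) = -5.26°C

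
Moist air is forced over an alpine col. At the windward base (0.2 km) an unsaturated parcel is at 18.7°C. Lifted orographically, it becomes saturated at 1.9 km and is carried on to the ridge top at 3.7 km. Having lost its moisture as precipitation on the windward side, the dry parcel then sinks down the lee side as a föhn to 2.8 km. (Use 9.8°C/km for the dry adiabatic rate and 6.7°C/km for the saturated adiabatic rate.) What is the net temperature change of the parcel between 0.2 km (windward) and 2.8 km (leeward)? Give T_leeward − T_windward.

Dry to 1900 m: -9.8 × 1.7 km = -16.66°C, so T = 2.04°C.
Saturated to 3700 m: -6.7 × 1.8 km = -12.06°C, so T = -10.02°C.
Dry descent to 2800 m: +9.8 × 0.9 km = +8.82°C, so T = -1.2°C.
Net change vs windward start: -1.2 − 18.7 = -19.9°C

-19.9°C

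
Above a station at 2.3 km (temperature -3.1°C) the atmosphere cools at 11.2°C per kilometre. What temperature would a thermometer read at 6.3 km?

2300–6300 m, environmental: Δz = 4 km ⇒ ΔT = -44.8°C; T = -47.9°C

-47.9°C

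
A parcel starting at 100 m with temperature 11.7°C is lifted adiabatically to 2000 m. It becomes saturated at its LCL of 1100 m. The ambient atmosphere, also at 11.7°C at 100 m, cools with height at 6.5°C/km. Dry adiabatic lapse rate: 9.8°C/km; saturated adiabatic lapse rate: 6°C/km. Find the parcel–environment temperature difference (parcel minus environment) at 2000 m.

-2.85°C (parcel cooler than environment)

Parcel:
  From 100 m to 1100 m (dry): cools by 9.8 × 1 = 9.8°C, giving 1.9°C.
  From 1100 m to 2000 m (saturated): cools by 6 × 0.9 = 5.4°C, giving -3.5°C.
Environment:
  From 100 m to 2000 m (environment): cools by 6.5 × 1.9 = 12.35°C, giving -0.65°C.
T_parcel − T_env = -3.5 − (-0.65) = -2.85°C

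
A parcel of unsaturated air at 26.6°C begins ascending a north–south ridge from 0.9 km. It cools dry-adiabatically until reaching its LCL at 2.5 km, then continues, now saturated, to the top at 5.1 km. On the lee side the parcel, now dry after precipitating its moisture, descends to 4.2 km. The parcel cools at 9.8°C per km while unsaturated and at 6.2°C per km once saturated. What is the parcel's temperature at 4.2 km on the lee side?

Dry to 2500 m: -9.8 × 1.6 km = -15.68°C, so T = 10.92°C.
Saturated to 5100 m: -6.2 × 2.6 km = -16.12°C, so T = -5.2°C.
Dry descent to 4200 m: +9.8 × 0.9 km = +8.82°C, so T = 3.62°C.

3.62°C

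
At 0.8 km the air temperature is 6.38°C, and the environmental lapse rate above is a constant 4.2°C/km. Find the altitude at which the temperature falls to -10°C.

4.7 km

Height above start = (6.38 − (-10)) / 4.2 = 3.9 km
Altitude = 800 m + 3900 m = 4700 m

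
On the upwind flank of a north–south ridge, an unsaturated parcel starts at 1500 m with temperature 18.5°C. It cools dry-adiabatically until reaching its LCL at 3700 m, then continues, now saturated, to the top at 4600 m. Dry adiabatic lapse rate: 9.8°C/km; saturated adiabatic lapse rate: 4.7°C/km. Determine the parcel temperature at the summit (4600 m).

Dry to 3700 m: -9.8 × 2.2 km = -21.56°C, so T = -3.06°C.
Saturated to 4600 m: -4.7 × 0.9 km = -4.23°C, so T = -7.29°C.

-7.29°C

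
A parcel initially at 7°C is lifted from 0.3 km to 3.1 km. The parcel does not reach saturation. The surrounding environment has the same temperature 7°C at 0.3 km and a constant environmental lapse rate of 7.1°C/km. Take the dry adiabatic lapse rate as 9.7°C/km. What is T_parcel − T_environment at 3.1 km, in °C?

-7.28°C (parcel cooler than environment)

Parcel:
  From 300 m to 3100 m (dry): cools by 9.7 × 2.8 = 27.16°C, giving -20.16°C.
Environment:
  From 300 m to 3100 m (environment): cools by 7.1 × 2.8 = 19.88°C, giving -12.88°C.
T_parcel − T_env = -20.16 − (-12.88) = -7.28°C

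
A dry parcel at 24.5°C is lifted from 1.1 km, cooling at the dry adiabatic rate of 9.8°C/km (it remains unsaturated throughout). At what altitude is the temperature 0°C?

3.6 km

Height above start = (24.5 − 0) / 9.8 = 2.5 km
Altitude = 1100 m + 2500 m = 3600 m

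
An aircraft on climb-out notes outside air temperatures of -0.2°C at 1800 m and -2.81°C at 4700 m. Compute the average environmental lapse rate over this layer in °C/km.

0.9°C/km

Γ = −ΔT/Δz = (-0.2 − (-2.81)) / (4700 − 1800) m
  = 2.61°C / 2.9 km = 0.9°C/km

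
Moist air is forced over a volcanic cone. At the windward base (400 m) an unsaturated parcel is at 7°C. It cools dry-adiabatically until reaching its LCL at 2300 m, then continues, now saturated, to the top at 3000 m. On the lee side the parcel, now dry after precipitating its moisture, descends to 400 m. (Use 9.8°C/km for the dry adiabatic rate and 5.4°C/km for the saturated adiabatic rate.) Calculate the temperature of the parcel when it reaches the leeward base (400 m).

10.08°C

400 → 2300 m (dry, 9.8°C/km): ΔT = -9.8 × 1.9 = -18.62°C → T = -11.62°C
2300 → 3000 m (saturated, 5.4°C/km): ΔT = -5.4 × 0.7 = -3.78°C → T = -15.4°C
3000 → 400 m (dry descent, 9.8°C/km): ΔT = +9.8 × 2.6 = +25.48°C → T = 10.08°C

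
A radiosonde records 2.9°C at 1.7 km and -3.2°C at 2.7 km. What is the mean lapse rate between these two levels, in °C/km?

Γ = −ΔT/Δz = (2.9 − (-3.2)) / (2700 − 1700) m
  = 6.1°C / 1 km = 6.1°C/km

6.1°C/km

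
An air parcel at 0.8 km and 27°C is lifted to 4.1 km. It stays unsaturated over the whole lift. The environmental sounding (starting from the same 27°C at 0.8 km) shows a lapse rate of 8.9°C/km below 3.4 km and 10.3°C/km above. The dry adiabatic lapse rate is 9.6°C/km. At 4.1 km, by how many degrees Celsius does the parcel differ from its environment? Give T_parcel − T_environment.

Parcel:
  800 → 4100 m (dry, 9.6°C/km): ΔT = -9.6 × 3.3 = -31.68°C → T = -4.68°C
Environment:
  800 → 3400 m (environment, lower layer, 8.9°C/km): ΔT = -8.9 × 2.6 = -23.14°C → T = 3.86°C
  3400 → 4100 m (environment, upper layer, 10.3°C/km): ΔT = -10.3 × 0.7 = -7.21°C → T = -3.35°C
T_parcel − T_env = -4.68 − (-3.35) = -1.33°C

-1.33°C (parcel cooler than environment)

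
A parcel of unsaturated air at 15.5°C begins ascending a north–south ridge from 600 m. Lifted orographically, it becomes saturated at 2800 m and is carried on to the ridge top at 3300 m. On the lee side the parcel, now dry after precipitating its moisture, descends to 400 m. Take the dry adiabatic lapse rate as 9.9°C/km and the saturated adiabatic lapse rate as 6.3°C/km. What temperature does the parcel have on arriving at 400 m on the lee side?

19.28°C

From 600 m to 2800 m (dry): cools by 9.9 × 2.2 = 21.78°C, giving -6.28°C.
From 2800 m to 3300 m (saturated): cools by 6.3 × 0.5 = 3.15°C, giving -9.43°C.
From 3300 m to 400 m (dry descent): warms by 9.9 × 2.9 = 28.71°C, giving 19.28°C.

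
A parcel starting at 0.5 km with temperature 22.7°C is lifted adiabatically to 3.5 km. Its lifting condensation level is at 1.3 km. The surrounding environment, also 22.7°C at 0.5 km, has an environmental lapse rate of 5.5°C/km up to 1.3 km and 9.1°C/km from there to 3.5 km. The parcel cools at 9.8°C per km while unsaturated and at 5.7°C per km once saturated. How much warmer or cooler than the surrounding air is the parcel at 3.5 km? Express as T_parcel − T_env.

+4.04°C (parcel warmer than environment)

Parcel:
  500 → 1300 m (dry, 9.8°C/km): ΔT = -9.8 × 0.8 = -7.84°C → T = 14.86°C
  1300 → 3500 m (saturated, 5.7°C/km): ΔT = -5.7 × 2.2 = -12.54°C → T = 2.32°C
Environment:
  500 → 1300 m (environment, lower layer, 5.5°C/km): ΔT = -5.5 × 0.8 = -4.4°C → T = 18.3°C
  1300 → 3500 m (environment, upper layer, 9.1°C/km): ΔT = -9.1 × 2.2 = -20.02°C → T = -1.72°C
T_parcel − T_env = 2.32 − (-1.72) = +4.04°C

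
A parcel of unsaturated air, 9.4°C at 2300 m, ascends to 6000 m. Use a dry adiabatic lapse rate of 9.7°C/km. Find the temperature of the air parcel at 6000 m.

Dry adiabatic to 6000 m: -9.7 × 3.7 km = -35.89°C, so T = -26.49°C.

-26.49°C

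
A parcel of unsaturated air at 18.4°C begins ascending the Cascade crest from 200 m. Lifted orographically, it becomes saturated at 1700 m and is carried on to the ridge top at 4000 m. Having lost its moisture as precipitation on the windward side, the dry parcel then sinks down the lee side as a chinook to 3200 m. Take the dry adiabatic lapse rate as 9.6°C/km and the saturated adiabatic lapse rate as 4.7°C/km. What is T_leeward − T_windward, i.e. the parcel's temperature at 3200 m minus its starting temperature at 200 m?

-17.53°C

Dry to 1700 m: -9.6 × 1.5 km = -14.4°C, so T = 4°C.
Saturated to 4000 m: -4.7 × 2.3 km = -10.81°C, so T = -6.81°C.
Dry descent to 3200 m: +9.6 × 0.8 km = +7.68°C, so T = 0.87°C.
Net change vs windward start: 0.87 − 18.4 = -17.53°C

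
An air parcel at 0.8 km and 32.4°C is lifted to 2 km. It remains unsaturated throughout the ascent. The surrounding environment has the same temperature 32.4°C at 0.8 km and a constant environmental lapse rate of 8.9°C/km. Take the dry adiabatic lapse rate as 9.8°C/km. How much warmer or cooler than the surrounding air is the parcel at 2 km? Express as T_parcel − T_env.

Parcel:
  800 → 2000 m (dry, 9.8°C/km): ΔT = -9.8 × 1.2 = -11.76°C → T = 20.64°C
Environment:
  800 → 2000 m (environment, 8.9°C/km): ΔT = -8.9 × 1.2 = -10.68°C → T = 21.72°C
T_parcel − T_env = 20.64 − 21.72 = -1.08°C

-1.08°C (parcel cooler than environment)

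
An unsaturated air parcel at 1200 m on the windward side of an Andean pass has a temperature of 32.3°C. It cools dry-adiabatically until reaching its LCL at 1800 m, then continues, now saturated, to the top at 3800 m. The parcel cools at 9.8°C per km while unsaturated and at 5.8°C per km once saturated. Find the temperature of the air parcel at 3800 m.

From 1200 m to 1800 m (dry): cools by 9.8 × 0.6 = 5.88°C, giving 26.42°C.
From 1800 m to 3800 m (saturated): cools by 5.8 × 2 = 11.6°C, giving 14.82°C.

14.82°C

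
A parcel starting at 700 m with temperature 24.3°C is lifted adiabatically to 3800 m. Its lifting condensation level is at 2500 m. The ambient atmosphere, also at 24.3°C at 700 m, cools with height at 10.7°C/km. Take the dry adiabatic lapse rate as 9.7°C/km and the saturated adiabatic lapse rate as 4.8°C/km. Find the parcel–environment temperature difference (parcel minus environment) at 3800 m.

Parcel:
  Dry to 2500 m: -9.7 × 1.8 km = -17.46°C, so T = 6.84°C.
  Saturated to 3800 m: -4.8 × 1.3 km = -6.24°C, so T = 0.6°C.
Environment:
  Environment to 3800 m: -10.7 × 3.1 km = -33.17°C, so T = -8.87°C.
T_parcel − T_env = 0.6 − (-8.87) = +9.47°C

+9.47°C (parcel warmer than environment)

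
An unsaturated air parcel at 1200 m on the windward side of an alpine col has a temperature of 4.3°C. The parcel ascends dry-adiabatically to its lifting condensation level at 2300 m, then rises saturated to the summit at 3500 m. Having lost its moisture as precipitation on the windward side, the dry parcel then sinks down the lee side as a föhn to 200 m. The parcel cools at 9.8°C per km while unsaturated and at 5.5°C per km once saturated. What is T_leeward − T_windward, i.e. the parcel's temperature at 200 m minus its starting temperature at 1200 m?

+14.96°C

1200–2300 m, dry: Δz = 1.1 km ⇒ ΔT = -10.78°C; T = -6.48°C
2300–3500 m, saturated: Δz = 1.2 km ⇒ ΔT = -6.6°C; T = -13.08°C
3500–200 m, dry descent: Δz = 3.3 km ⇒ ΔT = +32.34°C; T = 19.26°C
Net change vs windward start: 19.26 − 4.3 = +14.96°C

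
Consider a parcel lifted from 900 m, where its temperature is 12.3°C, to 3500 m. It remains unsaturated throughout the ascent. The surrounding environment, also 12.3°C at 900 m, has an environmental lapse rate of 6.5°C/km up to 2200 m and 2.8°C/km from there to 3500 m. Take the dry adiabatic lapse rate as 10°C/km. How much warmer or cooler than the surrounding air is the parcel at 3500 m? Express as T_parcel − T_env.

Parcel:
  900–3500 m, dry: Δz = 2.6 km ⇒ ΔT = -26°C; T = -13.7°C
Environment:
  900–2200 m, environment, lower layer: Δz = 1.3 km ⇒ ΔT = -8.45°C; T = 3.85°C
  2200–3500 m, environment, upper layer: Δz = 1.3 km ⇒ ΔT = -3.64°C; T = 0.21°C
T_parcel − T_env = -13.7 − 0.21 = -13.91°C

-13.91°C (parcel cooler than environment)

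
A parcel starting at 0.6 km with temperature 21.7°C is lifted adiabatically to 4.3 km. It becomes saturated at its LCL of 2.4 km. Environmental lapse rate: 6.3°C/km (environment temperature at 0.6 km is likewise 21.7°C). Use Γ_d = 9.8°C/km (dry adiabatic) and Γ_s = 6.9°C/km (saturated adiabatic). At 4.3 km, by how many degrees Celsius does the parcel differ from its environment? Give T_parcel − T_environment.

-7.44°C (parcel cooler than environment)

Parcel:
  600 → 2400 m (dry, 9.8°C/km): ΔT = -9.8 × 1.8 = -17.64°C → T = 4.06°C
  2400 → 4300 m (saturated, 6.9°C/km): ΔT = -6.9 × 1.9 = -13.11°C → T = -9.05°C
Environment:
  600 → 4300 m (environment, 6.3°C/km): ΔT = -6.3 × 3.7 = -23.31°C → T = -1.61°C
T_parcel − T_env = -9.05 − (-1.61) = -7.44°C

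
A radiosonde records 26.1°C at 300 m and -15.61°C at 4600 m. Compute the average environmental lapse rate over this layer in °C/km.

Γ = −ΔT/Δz = (26.1 − (-15.61)) / (4600 − 300) m
  = 41.71°C / 4.3 km = 9.7°C/km

9.7°C/km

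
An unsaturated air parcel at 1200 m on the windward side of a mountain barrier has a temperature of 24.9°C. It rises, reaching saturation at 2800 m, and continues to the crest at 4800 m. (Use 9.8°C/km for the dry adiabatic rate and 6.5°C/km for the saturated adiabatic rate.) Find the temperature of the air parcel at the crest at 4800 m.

-3.78°C

Dry to 2800 m: -9.8 × 1.6 km = -15.68°C, so T = 9.22°C.
Saturated to 4800 m: -6.5 × 2 km = -13°C, so T = -3.78°C.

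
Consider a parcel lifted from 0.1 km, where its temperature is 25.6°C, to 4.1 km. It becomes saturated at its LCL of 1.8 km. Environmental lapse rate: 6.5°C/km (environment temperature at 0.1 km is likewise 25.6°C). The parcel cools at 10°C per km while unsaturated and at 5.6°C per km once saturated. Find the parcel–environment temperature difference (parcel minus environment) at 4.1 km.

-3.88°C (parcel cooler than environment)

Parcel:
  From 100 m to 1800 m (dry): cools by 10 × 1.7 = 17°C, giving 8.6°C.
  From 1800 m to 4100 m (saturated): cools by 5.6 × 2.3 = 12.88°C, giving -4.28°C.
Environment:
  From 100 m to 4100 m (environment): cools by 6.5 × 4 = 26°C, giving -0.4°C.
T_parcel − T_env = -4.28 − (-0.4) = -3.88°C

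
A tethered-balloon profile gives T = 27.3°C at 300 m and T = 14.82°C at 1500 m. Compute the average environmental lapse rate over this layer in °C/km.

10.4°C/km

Γ = −ΔT/Δz = (27.3 − 14.82) / (1500 − 300) m
  = 12.48°C / 1.2 km = 10.4°C/km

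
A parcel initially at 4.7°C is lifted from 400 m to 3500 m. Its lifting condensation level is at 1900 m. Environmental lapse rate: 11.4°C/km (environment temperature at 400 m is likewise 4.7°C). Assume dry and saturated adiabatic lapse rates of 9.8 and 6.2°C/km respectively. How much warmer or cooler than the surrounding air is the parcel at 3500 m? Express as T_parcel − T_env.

+10.72°C (parcel warmer than environment)

Parcel:
  400 → 1900 m (dry, 9.8°C/km): ΔT = -9.8 × 1.5 = -14.7°C → T = -10°C
  1900 → 3500 m (saturated, 6.2°C/km): ΔT = -6.2 × 1.6 = -9.92°C → T = -19.92°C
Environment:
  400 → 3500 m (environment, 11.4°C/km): ΔT = -11.4 × 3.1 = -35.34°C → T = -30.64°C
T_parcel − T_env = -19.92 − (-30.64) = +10.72°C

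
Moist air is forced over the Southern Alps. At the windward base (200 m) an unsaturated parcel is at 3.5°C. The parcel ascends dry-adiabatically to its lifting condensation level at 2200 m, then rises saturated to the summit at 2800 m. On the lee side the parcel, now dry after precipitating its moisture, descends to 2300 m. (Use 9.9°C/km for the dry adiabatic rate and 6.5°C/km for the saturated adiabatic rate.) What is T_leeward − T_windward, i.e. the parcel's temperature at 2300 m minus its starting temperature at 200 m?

200–2200 m, dry: Δz = 2 km ⇒ ΔT = -19.8°C; T = -16.3°C
2200–2800 m, saturated: Δz = 0.6 km ⇒ ΔT = -3.9°C; T = -20.2°C
2800–2300 m, dry descent: Δz = 0.5 km ⇒ ΔT = +4.95°C; T = -15.25°C
Net change vs windward start: -15.25 − 3.5 = -18.75°C

-18.75°C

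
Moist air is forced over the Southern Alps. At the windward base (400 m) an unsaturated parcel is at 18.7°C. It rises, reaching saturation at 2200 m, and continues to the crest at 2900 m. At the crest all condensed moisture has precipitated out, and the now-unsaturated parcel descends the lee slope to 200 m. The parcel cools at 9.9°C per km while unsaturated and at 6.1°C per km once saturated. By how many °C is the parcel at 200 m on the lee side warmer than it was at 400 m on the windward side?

Dry to 2200 m: -9.9 × 1.8 km = -17.82°C, so T = 0.88°C.
Saturated to 2900 m: -6.1 × 0.7 km = -4.27°C, so T = -3.39°C.
Dry descent to 200 m: +9.9 × 2.7 km = +26.73°C, so T = 23.34°C.
Net change vs windward start: 23.34 − 18.7 = +4.64°C

+4.64°C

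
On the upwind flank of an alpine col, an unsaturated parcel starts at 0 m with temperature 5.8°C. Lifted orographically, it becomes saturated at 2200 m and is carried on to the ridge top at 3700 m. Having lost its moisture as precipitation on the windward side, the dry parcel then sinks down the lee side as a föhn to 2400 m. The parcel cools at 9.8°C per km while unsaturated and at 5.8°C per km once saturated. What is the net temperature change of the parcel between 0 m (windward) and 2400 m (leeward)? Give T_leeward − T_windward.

-17.52°C

0–2200 m, dry: Δz = 2.2 km ⇒ ΔT = -21.56°C; T = -15.76°C
2200–3700 m, saturated: Δz = 1.5 km ⇒ ΔT = -8.7°C; T = -24.46°C
3700–2400 m, dry descent: Δz = 1.3 km ⇒ ΔT = +12.74°C; T = -11.72°C
Net change vs windward start: -11.72 − 5.8 = -17.52°C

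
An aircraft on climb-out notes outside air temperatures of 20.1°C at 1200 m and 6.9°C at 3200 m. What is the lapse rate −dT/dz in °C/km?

6.6°C/km

Γ = −ΔT/Δz = (20.1 − 6.9) / (3200 − 1200) m
  = 13.2°C / 2 km = 6.6°C/km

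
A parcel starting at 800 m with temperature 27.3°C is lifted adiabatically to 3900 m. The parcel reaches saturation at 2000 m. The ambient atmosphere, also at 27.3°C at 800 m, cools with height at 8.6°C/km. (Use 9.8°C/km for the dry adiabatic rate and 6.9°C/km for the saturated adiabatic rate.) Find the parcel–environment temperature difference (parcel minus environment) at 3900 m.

Parcel:
  800–2000 m, dry: Δz = 1.2 km ⇒ ΔT = -11.76°C; T = 15.54°C
  2000–3900 m, saturated: Δz = 1.9 km ⇒ ΔT = -13.11°C; T = 2.43°C
Environment:
  800–3900 m, environment: Δz = 3.1 km ⇒ ΔT = -26.66°C; T = 0.64°C
T_parcel − T_env = 2.43 − 0.64 = +1.79°C

+1.79°C (parcel warmer than environment)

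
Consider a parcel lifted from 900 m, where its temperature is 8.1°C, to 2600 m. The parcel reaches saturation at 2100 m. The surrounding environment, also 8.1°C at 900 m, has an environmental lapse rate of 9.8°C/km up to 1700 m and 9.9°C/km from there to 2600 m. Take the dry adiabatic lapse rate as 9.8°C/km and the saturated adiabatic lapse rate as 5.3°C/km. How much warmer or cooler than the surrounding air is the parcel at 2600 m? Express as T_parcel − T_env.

Parcel:
  Dry to 2100 m: -9.8 × 1.2 km = -11.76°C, so T = -3.66°C.
  Saturated to 2600 m: -5.3 × 0.5 km = -2.65°C, so T = -6.31°C.
Environment:
  Environment, lower layer to 1700 m: -9.8 × 0.8 km = -7.84°C, so T = 0.26°C.
  Environment, upper layer to 2600 m: -9.9 × 0.9 km = -8.91°C, so T = -8.65°C.
T_parcel − T_env = -6.31 − (-8.65) = +2.34°C

+2.34°C (parcel warmer than environment)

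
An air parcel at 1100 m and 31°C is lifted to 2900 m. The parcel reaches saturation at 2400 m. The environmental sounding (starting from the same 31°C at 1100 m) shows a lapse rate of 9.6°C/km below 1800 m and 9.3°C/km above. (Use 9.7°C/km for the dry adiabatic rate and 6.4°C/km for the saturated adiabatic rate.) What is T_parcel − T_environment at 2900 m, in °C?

Parcel:
  1100 → 2400 m (dry, 9.7°C/km): ΔT = -9.7 × 1.3 = -12.61°C → T = 18.39°C
  2400 → 2900 m (saturated, 6.4°C/km): ΔT = -6.4 × 0.5 = -3.2°C → T = 15.19°C
Environment:
  1100 → 1800 m (environment, lower layer, 9.6°C/km): ΔT = -9.6 × 0.7 = -6.72°C → T = 24.28°C
  1800 → 2900 m (environment, upper layer, 9.3°C/km): ΔT = -9.3 × 1.1 = -10.23°C → T = 14.05°C
T_parcel − T_env = 15.19 − 14.05 = +1.14°C

+1.14°C (parcel warmer than environment)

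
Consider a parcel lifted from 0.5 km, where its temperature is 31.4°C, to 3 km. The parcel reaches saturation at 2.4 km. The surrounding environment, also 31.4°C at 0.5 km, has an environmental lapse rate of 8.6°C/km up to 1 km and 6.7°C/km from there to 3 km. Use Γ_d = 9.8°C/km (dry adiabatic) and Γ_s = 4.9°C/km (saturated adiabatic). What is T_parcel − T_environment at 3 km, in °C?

-3.86°C (parcel cooler than environment)

Parcel:
  From 500 m to 2400 m (dry): cools by 9.8 × 1.9 = 18.62°C, giving 12.78°C.
  From 2400 m to 3000 m (saturated): cools by 4.9 × 0.6 = 2.94°C, giving 9.84°C.
Environment:
  From 500 m to 1000 m (environment, lower layer): cools by 8.6 × 0.5 = 4.3°C, giving 27.1°C.
  From 1000 m to 3000 m (environment, upper layer): cools by 6.7 × 2 = 13.4°C, giving 13.7°C.
T_parcel − T_env = 9.84 − 13.7 = -3.86°C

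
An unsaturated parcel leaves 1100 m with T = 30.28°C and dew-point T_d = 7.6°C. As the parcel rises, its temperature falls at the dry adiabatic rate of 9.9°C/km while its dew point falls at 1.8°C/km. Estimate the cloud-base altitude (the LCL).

T and T_d converge at 9.9 − 1.8 = 8.1°C per km
Height above start = (30.28 − 7.6) / 8.1 = 2.8 km
LCL altitude = 1100 m + 2800 m = 3900 m

3900 m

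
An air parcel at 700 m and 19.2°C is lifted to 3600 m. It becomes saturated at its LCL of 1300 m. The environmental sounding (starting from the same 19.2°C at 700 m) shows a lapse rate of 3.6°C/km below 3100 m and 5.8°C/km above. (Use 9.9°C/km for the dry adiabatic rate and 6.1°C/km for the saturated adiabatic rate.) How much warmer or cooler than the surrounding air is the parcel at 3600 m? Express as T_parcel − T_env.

Parcel:
  700–1300 m, dry: Δz = 0.6 km ⇒ ΔT = -5.94°C; T = 13.26°C
  1300–3600 m, saturated: Δz = 2.3 km ⇒ ΔT = -14.03°C; T = -0.77°C
Environment:
  700–3100 m, environment, lower layer: Δz = 2.4 km ⇒ ΔT = -8.64°C; T = 10.56°C
  3100–3600 m, environment, upper layer: Δz = 0.5 km ⇒ ΔT = -2.9°C; T = 7.66°C
T_parcel − T_env = -0.77 − 7.66 = -8.43°C

-8.43°C (parcel cooler than environment)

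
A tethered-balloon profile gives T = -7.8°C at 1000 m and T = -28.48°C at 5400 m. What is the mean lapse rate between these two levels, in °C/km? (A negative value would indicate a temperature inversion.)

Γ = −ΔT/Δz = (-7.8 − (-28.48)) / (5400 − 1000) m
  = 20.68°C / 4.4 km = 4.7°C/km

4.7°C/km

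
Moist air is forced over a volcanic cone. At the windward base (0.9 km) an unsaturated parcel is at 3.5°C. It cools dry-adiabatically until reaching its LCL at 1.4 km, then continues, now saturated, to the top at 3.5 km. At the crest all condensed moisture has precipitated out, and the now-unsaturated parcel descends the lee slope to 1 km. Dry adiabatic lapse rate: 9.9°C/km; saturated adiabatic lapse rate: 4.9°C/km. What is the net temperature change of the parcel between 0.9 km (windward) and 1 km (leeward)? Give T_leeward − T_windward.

From 900 m to 1400 m (dry): cools by 9.9 × 0.5 = 4.95°C, giving -1.45°C.
From 1400 m to 3500 m (saturated): cools by 4.9 × 2.1 = 10.29°C, giving -11.74°C.
From 3500 m to 1000 m (dry descent): warms by 9.9 × 2.5 = 24.75°C, giving 13.01°C.
Net change vs windward start: 13.01 − 3.5 = +9.51°C

+9.51°C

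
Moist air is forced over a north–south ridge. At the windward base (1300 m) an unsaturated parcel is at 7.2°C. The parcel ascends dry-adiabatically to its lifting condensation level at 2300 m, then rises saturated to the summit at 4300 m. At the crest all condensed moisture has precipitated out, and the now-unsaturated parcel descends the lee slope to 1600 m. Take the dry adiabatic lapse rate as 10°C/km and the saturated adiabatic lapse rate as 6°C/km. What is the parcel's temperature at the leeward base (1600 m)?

12.2°C

1300 → 2300 m (dry, 10°C/km): ΔT = -10 × 1 = -10°C → T = -2.8°C
2300 → 4300 m (saturated, 6°C/km): ΔT = -6 × 2 = -12°C → T = -14.8°C
4300 → 1600 m (dry descent, 10°C/km): ΔT = +10 × 2.7 = +27°C → T = 12.2°C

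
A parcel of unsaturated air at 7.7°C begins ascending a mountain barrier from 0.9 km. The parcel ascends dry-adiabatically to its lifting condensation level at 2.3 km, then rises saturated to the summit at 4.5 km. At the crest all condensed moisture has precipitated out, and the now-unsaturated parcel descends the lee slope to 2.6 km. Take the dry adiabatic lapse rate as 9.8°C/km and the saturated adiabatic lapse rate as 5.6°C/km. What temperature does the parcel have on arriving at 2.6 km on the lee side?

0.28°C

900–2300 m, dry: Δz = 1.4 km ⇒ ΔT = -13.72°C; T = -6.02°C
2300–4500 m, saturated: Δz = 2.2 km ⇒ ΔT = -12.32°C; T = -18.34°C
4500–2600 m, dry descent: Δz = 1.9 km ⇒ ΔT = +18.62°C; T = 0.28°C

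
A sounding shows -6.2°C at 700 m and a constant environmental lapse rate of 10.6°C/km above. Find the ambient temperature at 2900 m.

From 700 m to 2900 m (environmental): cools by 10.6 × 2.2 = 23.32°C, giving -29.52°C.

-29.52°C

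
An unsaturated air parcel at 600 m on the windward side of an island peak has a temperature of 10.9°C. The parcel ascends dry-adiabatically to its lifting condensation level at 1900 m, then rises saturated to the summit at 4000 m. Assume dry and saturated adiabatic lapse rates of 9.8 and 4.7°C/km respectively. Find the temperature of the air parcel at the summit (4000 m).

-11.71°C

From 600 m to 1900 m (dry): cools by 9.8 × 1.3 = 12.74°C, giving -1.84°C.
From 1900 m to 4000 m (saturated): cools by 4.7 × 2.1 = 9.87°C, giving -11.71°C.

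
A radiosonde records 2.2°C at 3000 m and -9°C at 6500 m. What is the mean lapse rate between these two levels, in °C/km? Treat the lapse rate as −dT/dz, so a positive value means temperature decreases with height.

3.2°C/km

Γ = −ΔT/Δz = (2.2 − (-9)) / (6500 − 3000) m
  = 11.2°C / 3.5 km = 3.2°C/km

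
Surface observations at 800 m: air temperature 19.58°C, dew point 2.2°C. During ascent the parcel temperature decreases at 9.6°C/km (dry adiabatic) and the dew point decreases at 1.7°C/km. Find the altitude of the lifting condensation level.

T and T_d converge at 9.6 − 1.7 = 7.9°C per km
Height above start = (19.58 − 2.2) / 7.9 = 2.2 km
LCL altitude = 800 m + 2200 m = 3000 m

3000 m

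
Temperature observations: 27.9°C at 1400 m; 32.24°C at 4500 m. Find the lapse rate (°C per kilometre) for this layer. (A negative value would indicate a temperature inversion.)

Γ = −ΔT/Δz = (27.9 − 32.24) / (4500 − 1400) m
  = -4.34°C / 3.1 km = -1.4°C/km

-1.4°C/km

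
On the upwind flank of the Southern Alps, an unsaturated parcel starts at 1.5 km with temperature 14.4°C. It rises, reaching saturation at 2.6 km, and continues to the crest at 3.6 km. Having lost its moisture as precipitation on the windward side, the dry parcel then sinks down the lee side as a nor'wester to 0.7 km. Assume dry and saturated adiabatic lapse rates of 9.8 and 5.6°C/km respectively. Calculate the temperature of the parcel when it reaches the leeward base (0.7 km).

26.44°C

1500–2600 m, dry: Δz = 1.1 km ⇒ ΔT = -10.78°C; T = 3.62°C
2600–3600 m, saturated: Δz = 1 km ⇒ ΔT = -5.6°C; T = -1.98°C
3600–700 m, dry descent: Δz = 2.9 km ⇒ ΔT = +28.42°C; T = 26.44°C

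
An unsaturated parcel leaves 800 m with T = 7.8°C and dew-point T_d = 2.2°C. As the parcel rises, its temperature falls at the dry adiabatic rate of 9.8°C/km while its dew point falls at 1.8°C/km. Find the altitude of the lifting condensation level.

T and T_d converge at 9.8 − 1.8 = 8°C per km
Height above start = (7.8 − 2.2) / 8 = 0.7 km
LCL altitude = 800 m + 700 m = 1500 m

1500 m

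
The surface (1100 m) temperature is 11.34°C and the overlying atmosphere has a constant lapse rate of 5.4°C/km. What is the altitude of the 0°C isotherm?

Height above start = (11.34 − 0) / 5.4 = 2.1 km
Altitude = 1100 m + 2100 m = 3200 m

3200 m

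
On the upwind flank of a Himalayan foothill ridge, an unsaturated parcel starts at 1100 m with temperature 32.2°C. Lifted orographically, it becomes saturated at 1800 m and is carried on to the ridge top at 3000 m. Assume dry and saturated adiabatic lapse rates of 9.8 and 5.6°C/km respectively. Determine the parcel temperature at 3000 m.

1100–1800 m, dry: Δz = 0.7 km ⇒ ΔT = -6.86°C; T = 25.34°C
1800–3000 m, saturated: Δz = 1.2 km ⇒ ΔT = -6.72°C; T = 18.62°C

18.62°C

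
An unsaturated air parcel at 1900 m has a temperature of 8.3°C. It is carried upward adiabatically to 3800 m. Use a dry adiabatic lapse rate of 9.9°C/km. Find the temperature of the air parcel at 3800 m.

-10.51°C

1900–3800 m, dry adiabatic: Δz = 1.9 km ⇒ ΔT = -18.81°C; T = -10.51°C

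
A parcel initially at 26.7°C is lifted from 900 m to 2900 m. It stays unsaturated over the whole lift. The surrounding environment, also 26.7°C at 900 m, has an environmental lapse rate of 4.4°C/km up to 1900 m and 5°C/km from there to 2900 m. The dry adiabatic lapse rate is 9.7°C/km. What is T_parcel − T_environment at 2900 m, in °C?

Parcel:
  900 → 2900 m (dry, 9.7°C/km): ΔT = -9.7 × 2 = -19.4°C → T = 7.3°C
Environment:
  900 → 1900 m (environment, lower layer, 4.4°C/km): ΔT = -4.4 × 1 = -4.4°C → T = 22.3°C
  1900 → 2900 m (environment, upper layer, 5°C/km): ΔT = -5 × 1 = -5°C → T = 17.3°C
T_parcel − T_env = 7.3 − 17.3 = -10°C

-10°C (parcel cooler than environment)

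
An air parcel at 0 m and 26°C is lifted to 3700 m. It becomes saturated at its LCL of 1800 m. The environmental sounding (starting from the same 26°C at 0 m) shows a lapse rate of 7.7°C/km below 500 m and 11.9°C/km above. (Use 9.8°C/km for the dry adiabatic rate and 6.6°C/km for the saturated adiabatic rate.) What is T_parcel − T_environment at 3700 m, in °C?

+11.75°C (parcel warmer than environment)

Parcel:
  0 → 1800 m (dry, 9.8°C/km): ΔT = -9.8 × 1.8 = -17.64°C → T = 8.36°C
  1800 → 3700 m (saturated, 6.6°C/km): ΔT = -6.6 × 1.9 = -12.54°C → T = -4.18°C
Environment:
  0 → 500 m (environment, lower layer, 7.7°C/km): ΔT = -7.7 × 0.5 = -3.85°C → T = 22.15°C
  500 → 3700 m (environment, upper layer, 11.9°C/km): ΔT = -11.9 × 3.2 = -38.08°C → T = -15.93°C
T_parcel − T_env = -4.18 − (-15.93) = +11.75°C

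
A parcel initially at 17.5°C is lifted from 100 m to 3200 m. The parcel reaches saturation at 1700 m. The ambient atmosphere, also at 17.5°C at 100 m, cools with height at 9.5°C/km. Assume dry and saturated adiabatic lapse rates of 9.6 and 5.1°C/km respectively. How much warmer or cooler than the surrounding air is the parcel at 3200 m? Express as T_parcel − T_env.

Parcel:
  100–1700 m, dry: Δz = 1.6 km ⇒ ΔT = -15.36°C; T = 2.14°C
  1700–3200 m, saturated: Δz = 1.5 km ⇒ ΔT = -7.65°C; T = -5.51°C
Environment:
  100–3200 m, environment: Δz = 3.1 km ⇒ ΔT = -29.45°C; T = -11.95°C
T_parcel − T_env = -5.51 − (-11.95) = +6.44°C

+6.44°C (parcel warmer than environment)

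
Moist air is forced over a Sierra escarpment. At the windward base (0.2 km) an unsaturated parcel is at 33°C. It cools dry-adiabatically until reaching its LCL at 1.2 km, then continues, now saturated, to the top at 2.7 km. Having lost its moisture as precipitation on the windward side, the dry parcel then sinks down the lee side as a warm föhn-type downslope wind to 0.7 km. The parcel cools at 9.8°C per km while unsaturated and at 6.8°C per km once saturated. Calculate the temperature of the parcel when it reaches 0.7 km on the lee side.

200–1200 m, dry: Δz = 1 km ⇒ ΔT = -9.8°C; T = 23.2°C
1200–2700 m, saturated: Δz = 1.5 km ⇒ ΔT = -10.2°C; T = 13°C
2700–700 m, dry descent: Δz = 2 km ⇒ ΔT = +19.6°C; T = 32.6°C

32.6°C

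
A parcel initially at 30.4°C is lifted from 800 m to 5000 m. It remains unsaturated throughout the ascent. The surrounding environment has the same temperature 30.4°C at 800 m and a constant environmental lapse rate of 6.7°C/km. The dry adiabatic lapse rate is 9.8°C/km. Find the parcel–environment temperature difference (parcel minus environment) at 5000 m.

Parcel:
  800–5000 m, dry: Δz = 4.2 km ⇒ ΔT = -41.16°C; T = -10.76°C
Environment:
  800–5000 m, environment: Δz = 4.2 km ⇒ ΔT = -28.14°C; T = 2.26°C
T_parcel − T_env = -10.76 − 2.26 = -13.02°C

-13.02°C (parcel cooler than environment)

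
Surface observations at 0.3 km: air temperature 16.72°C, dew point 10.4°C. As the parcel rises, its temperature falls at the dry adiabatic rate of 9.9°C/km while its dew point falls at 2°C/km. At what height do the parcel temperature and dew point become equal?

T and T_d converge at 9.9 − 2 = 7.9°C per km
Height above start = (16.72 − 10.4) / 7.9 = 0.8 km
LCL altitude = 300 m + 800 m = 1100 m

1.1 km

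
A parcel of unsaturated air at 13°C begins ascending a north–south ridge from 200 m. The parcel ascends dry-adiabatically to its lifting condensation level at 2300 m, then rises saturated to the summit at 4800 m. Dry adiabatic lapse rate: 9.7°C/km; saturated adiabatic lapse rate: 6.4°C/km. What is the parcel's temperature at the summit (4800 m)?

-23.37°C

200 → 2300 m (dry, 9.7°C/km): ΔT = -9.7 × 2.1 = -20.37°C → T = -7.37°C
2300 → 4800 m (saturated, 6.4°C/km): ΔT = -6.4 × 2.5 = -16°C → T = -23.37°C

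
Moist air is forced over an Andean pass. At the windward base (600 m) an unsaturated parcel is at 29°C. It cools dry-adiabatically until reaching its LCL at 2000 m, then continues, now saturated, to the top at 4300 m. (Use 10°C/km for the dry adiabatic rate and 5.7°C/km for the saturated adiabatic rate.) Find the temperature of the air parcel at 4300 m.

Dry to 2000 m: -10 × 1.4 km = -14°C, so T = 15°C.
Saturated to 4300 m: -5.7 × 2.3 km = -13.11°C, so T = 1.89°C.

1.89°C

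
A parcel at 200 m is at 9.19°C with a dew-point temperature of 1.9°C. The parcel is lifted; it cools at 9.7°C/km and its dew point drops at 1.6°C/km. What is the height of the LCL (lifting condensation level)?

T and T_d converge at 9.7 − 1.6 = 8.1°C per km
Height above start = (9.19 − 1.9) / 8.1 = 0.9 km
LCL altitude = 200 m + 900 m = 1100 m

1100 m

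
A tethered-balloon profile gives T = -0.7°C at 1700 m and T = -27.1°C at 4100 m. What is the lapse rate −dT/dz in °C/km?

Γ = −ΔT/Δz = (-0.7 − (-27.1)) / (4100 − 1700) m
  = 26.4°C / 2.4 km = 11°C/km

11°C/km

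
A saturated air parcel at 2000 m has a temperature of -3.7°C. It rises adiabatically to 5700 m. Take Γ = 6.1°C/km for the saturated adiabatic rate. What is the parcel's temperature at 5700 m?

-26.27°C

Saturated adiabatic to 5700 m: -6.1 × 3.7 km = -22.57°C, so T = -26.27°C.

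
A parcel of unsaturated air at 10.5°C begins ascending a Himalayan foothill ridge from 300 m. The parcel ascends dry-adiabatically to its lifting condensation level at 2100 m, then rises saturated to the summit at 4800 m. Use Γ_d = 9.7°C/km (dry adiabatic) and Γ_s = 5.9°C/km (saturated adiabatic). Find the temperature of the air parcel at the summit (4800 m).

Dry to 2100 m: -9.7 × 1.8 km = -17.46°C, so T = -6.96°C.
Saturated to 4800 m: -5.9 × 2.7 km = -15.93°C, so T = -22.89°C.

-22.89°C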